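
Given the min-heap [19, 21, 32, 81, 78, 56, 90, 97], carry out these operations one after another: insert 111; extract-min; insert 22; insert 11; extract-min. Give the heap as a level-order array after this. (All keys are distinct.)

[21, 22, 32, 78, 111, 56, 90, 97, 81]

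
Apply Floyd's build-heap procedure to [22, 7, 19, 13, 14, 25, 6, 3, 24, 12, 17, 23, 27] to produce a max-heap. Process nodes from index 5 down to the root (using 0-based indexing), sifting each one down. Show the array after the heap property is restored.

sift down from index 5:
  25 vs larger child 27 at index 12, swap → [22, 7, 19, 13, 14, 27, 6, 3, 24, 12, 17, 23, 25]
sift down from index 4:
  14 vs larger child 17 at index 10, swap → [22, 7, 19, 13, 17, 27, 6, 3, 24, 12, 14, 23, 25]
sift down from index 3:
  13 vs larger child 24 at index 8, swap → [22, 7, 19, 24, 17, 27, 6, 3, 13, 12, 14, 23, 25]
sift down from index 2:
  19 vs larger child 27 at index 5, swap → [22, 7, 27, 24, 17, 19, 6, 3, 13, 12, 14, 23, 25]
  19 vs larger child 25 at index 12, swap → [22, 7, 27, 24, 17, 25, 6, 3, 13, 12, 14, 23, 19]
sift down from index 1:
  7 vs larger child 24 at index 3, swap → [22, 24, 27, 7, 17, 25, 6, 3, 13, 12, 14, 23, 19]
  7 vs larger child 13 at index 8, swap → [22, 24, 27, 13, 17, 25, 6, 3, 7, 12, 14, 23, 19]
sift down from index 0:
  22 vs larger child 27 at index 2, swap → [27, 24, 22, 13, 17, 25, 6, 3, 7, 12, 14, 23, 19]
  22 vs larger child 25 at index 5, swap → [27, 24, 25, 13, 17, 22, 6, 3, 7, 12, 14, 23, 19]
  22 vs larger child 23 at index 11, swap → [27, 24, 25, 13, 17, 23, 6, 3, 7, 12, 14, 22, 19]

[27, 24, 25, 13, 17, 23, 6, 3, 7, 12, 14, 22, 19]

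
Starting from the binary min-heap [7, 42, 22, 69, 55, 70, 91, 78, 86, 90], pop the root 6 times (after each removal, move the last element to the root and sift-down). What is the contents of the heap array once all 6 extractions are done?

[78, 86, 90, 91]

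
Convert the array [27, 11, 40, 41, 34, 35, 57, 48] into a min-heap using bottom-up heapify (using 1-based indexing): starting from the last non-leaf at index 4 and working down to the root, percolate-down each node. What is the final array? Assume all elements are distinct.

[11, 27, 35, 41, 34, 40, 57, 48]

sift down from index 4: already satisfies heap property
sift down from index 3:
  40 vs smaller child 35 at index 6, swap → [27, 11, 35, 41, 34, 40, 57, 48]
sift down from index 2: already satisfies heap property
sift down from index 1:
  27 vs smaller child 11 at index 2, swap → [11, 27, 35, 41, 34, 40, 57, 48]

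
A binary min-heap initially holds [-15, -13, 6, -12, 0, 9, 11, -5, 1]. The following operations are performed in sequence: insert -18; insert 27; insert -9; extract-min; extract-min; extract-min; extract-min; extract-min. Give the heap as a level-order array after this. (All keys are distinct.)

insert -18:
  append -18 at index 9 → [-15, -13, 6, -12, 0, 9, 11, -5, 1, -18]
  -18 < parent 0 at index 4, swap → [-15, -13, 6, -12, -18, 9, 11, -5, 1, 0]
  -18 < parent -13 at index 1, swap → [-15, -18, 6, -12, -13, 9, 11, -5, 1, 0]
  -18 < parent -15 at index 0, swap → [-18, -15, 6, -12, -13, 9, 11, -5, 1, 0]
insert 27:
  append 27 at index 10 → [-18, -15, 6, -12, -13, 9, 11, -5, 1, 0, 27] (no swap needed)
insert -9:
  append -9 at index 11 → [-18, -15, 6, -12, -13, 9, 11, -5, 1, 0, 27, -9]
  -9 < parent 9 at index 5, swap → [-18, -15, 6, -12, -13, -9, 11, -5, 1, 0, 27, 9]
  -9 < parent 6 at index 2, swap → [-18, -15, -9, -12, -13, 6, 11, -5, 1, 0, 27, 9]
extract-min → returns -18:
  remove root -18; move last element 9 to root → [9, -15, -9, -12, -13, 6, 11, -5, 1, 0, 27]
  9 vs smaller child -15 at index 1, swap → [-15, 9, -9, -12, -13, 6, 11, -5, 1, 0, 27]
  9 vs smaller child -13 at index 4, swap → [-15, -13, -9, -12, 9, 6, 11, -5, 1, 0, 27]
  9 vs smaller child 0 at index 9, swap → [-15, -13, -9, -12, 0, 6, 11, -5, 1, 9, 27]
extract-min → returns -15:
  remove root -15; move last element 27 to root → [27, -13, -9, -12, 0, 6, 11, -5, 1, 9]
  27 vs smaller child -13 at index 1, swap → [-13, 27, -9, -12, 0, 6, 11, -5, 1, 9]
  27 vs smaller child -12 at index 3, swap → [-13, -12, -9, 27, 0, 6, 11, -5, 1, 9]
  27 vs smaller child -5 at index 7, swap → [-13, -12, -9, -5, 0, 6, 11, 27, 1, 9]
extract-min → returns -13:
  remove root -13; move last element 9 to root → [9, -12, -9, -5, 0, 6, 11, 27, 1]
  9 vs smaller child -12 at index 1, swap → [-12, 9, -9, -5, 0, 6, 11, 27, 1]
  9 vs smaller child -5 at index 3, swap → [-12, -5, -9, 9, 0, 6, 11, 27, 1]
  9 vs smaller child 1 at index 8, swap → [-12, -5, -9, 1, 0, 6, 11, 27, 9]
extract-min → returns -12:
  remove root -12; move last element 9 to root → [9, -5, -9, 1, 0, 6, 11, 27]
  9 vs smaller child -9 at index 2, swap → [-9, -5, 9, 1, 0, 6, 11, 27]
  9 vs smaller child 6 at index 5, swap → [-9, -5, 6, 1, 0, 9, 11, 27]
extract-min → returns -9:
  remove root -9; move last element 27 to root → [27, -5, 6, 1, 0, 9, 11]
  27 vs smaller child -5 at index 1, swap → [-5, 27, 6, 1, 0, 9, 11]
  27 vs smaller child 0 at index 4, swap → [-5, 0, 6, 1, 27, 9, 11]

[-5, 0, 6, 1, 27, 9, 11]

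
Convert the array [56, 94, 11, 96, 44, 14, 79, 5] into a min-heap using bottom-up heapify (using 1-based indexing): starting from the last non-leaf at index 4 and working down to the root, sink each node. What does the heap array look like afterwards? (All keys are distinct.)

[5, 44, 11, 94, 56, 14, 79, 96]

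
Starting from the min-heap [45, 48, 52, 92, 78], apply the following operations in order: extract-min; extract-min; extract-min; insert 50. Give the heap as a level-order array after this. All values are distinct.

extract-min → returns 45:
  remove root 45; move last element 78 to root → [78, 48, 52, 92]
  78 vs smaller child 48 at index 1, swap → [48, 78, 52, 92]
extract-min → returns 48:
  remove root 48; move last element 92 to root → [92, 78, 52]
  92 vs smaller child 52 at index 2, swap → [52, 78, 92]
extract-min → returns 52:
  remove root 52; move last element 92 to root → [92, 78]
  92 vs only child 78 at index 1, swap → [78, 92]
insert 50:
  append 50 at index 2 → [78, 92, 50]
  50 < parent 78 at index 0, swap → [50, 92, 78]

[50, 92, 78]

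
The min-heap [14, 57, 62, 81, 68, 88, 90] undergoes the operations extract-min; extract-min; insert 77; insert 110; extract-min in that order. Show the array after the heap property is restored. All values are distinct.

extract-min → returns 14:
  remove root 14; move last element 90 to root → [90, 57, 62, 81, 68, 88]
  90 vs smaller child 57 at index 1, swap → [57, 90, 62, 81, 68, 88]
  90 vs smaller child 68 at index 4, swap → [57, 68, 62, 81, 90, 88]
extract-min → returns 57:
  remove root 57; move last element 88 to root → [88, 68, 62, 81, 90]
  88 vs smaller child 62 at index 2, swap → [62, 68, 88, 81, 90]
insert 77:
  append 77 at index 5 → [62, 68, 88, 81, 90, 77]
  77 < parent 88 at index 2, swap → [62, 68, 77, 81, 90, 88]
insert 110:
  append 110 at index 6 → [62, 68, 77, 81, 90, 88, 110] (no swap needed)
extract-min → returns 62:
  remove root 62; move last element 110 to root → [110, 68, 77, 81, 90, 88]
  110 vs smaller child 68 at index 1, swap → [68, 110, 77, 81, 90, 88]
  110 vs smaller child 81 at index 3, swap → [68, 81, 77, 110, 90, 88]

[68, 81, 77, 110, 90, 88]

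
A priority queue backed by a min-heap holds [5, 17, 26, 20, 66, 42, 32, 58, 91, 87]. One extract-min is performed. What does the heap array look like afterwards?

[17, 20, 26, 58, 66, 42, 32, 87, 91]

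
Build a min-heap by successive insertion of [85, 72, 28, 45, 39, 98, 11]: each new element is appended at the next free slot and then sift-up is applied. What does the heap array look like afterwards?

[11, 39, 28, 85, 45, 98, 72]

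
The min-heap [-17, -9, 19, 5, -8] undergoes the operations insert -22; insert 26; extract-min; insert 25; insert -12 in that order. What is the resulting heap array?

insert -22:
  append -22 at index 5 → [-17, -9, 19, 5, -8, -22]
  -22 < parent 19 at index 2, swap → [-17, -9, -22, 5, -8, 19]
  -22 < parent -17 at index 0, swap → [-22, -9, -17, 5, -8, 19]
insert 26:
  append 26 at index 6 → [-22, -9, -17, 5, -8, 19, 26] (no swap needed)
extract-min → returns -22:
  remove root -22; move last element 26 to root → [26, -9, -17, 5, -8, 19]
  26 vs smaller child -17 at index 2, swap → [-17, -9, 26, 5, -8, 19]
  26 vs only child 19 at index 5, swap → [-17, -9, 19, 5, -8, 26]
insert 25:
  append 25 at index 6 → [-17, -9, 19, 5, -8, 26, 25] (no swap needed)
insert -12:
  append -12 at index 7 → [-17, -9, 19, 5, -8, 26, 25, -12]
  -12 < parent 5 at index 3, swap → [-17, -9, 19, -12, -8, 26, 25, 5]
  -12 < parent -9 at index 1, swap → [-17, -12, 19, -9, -8, 26, 25, 5]

[-17, -12, 19, -9, -8, 26, 25, 5]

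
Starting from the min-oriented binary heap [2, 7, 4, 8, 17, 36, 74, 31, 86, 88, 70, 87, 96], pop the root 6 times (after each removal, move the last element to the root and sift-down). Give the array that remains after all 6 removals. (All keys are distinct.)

extract-min #1 returns 2:
  remove root 2; move last element 96 to root → [96, 7, 4, 8, 17, 36, 74, 31, 86, 88, 70, 87]
  96 vs smaller child 4 at index 2, swap → [4, 7, 96, 8, 17, 36, 74, 31, 86, 88, 70, 87]
  96 vs smaller child 36 at index 5, swap → [4, 7, 36, 8, 17, 96, 74, 31, 86, 88, 70, 87]
  96 vs only child 87 at index 11, swap → [4, 7, 36, 8, 17, 87, 74, 31, 86, 88, 70, 96]
extract-min #2 returns 4:
  remove root 4; move last element 96 to root → [96, 7, 36, 8, 17, 87, 74, 31, 86, 88, 70]
  96 vs smaller child 7 at index 1, swap → [7, 96, 36, 8, 17, 87, 74, 31, 86, 88, 70]
  96 vs smaller child 8 at index 3, swap → [7, 8, 36, 96, 17, 87, 74, 31, 86, 88, 70]
  96 vs smaller child 31 at index 7, swap → [7, 8, 36, 31, 17, 87, 74, 96, 86, 88, 70]
extract-min #3 returns 7:
  remove root 7; move last element 70 to root → [70, 8, 36, 31, 17, 87, 74, 96, 86, 88]
  70 vs smaller child 8 at index 1, swap → [8, 70, 36, 31, 17, 87, 74, 96, 86, 88]
  70 vs smaller child 17 at index 4, swap → [8, 17, 36, 31, 70, 87, 74, 96, 86, 88]
extract-min #4 returns 8:
  remove root 8; move last element 88 to root → [88, 17, 36, 31, 70, 87, 74, 96, 86]
  88 vs smaller child 17 at index 1, swap → [17, 88, 36, 31, 70, 87, 74, 96, 86]
  88 vs smaller child 31 at index 3, swap → [17, 31, 36, 88, 70, 87, 74, 96, 86]
  88 vs smaller child 86 at index 8, swap → [17, 31, 36, 86, 70, 87, 74, 96, 88]
extract-min #5 returns 17:
  remove root 17; move last element 88 to root → [88, 31, 36, 86, 70, 87, 74, 96]
  88 vs smaller child 31 at index 1, swap → [31, 88, 36, 86, 70, 87, 74, 96]
  88 vs smaller child 70 at index 4, swap → [31, 70, 36, 86, 88, 87, 74, 96]
extract-min #6 returns 31:
  remove root 31; move last element 96 to root → [96, 70, 36, 86, 88, 87, 74]
  96 vs smaller child 36 at index 2, swap → [36, 70, 96, 86, 88, 87, 74]
  96 vs smaller child 74 at index 6, swap → [36, 70, 74, 86, 88, 87, 96]

[36, 70, 74, 86, 88, 87, 96]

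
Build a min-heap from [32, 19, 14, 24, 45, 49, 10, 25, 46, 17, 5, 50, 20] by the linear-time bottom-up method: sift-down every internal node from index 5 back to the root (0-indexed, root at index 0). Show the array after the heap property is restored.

[5, 17, 10, 24, 19, 20, 14, 25, 46, 32, 45, 50, 49]

sift down from index 5:
  49 vs smaller child 20 at index 12, swap → [32, 19, 14, 24, 45, 20, 10, 25, 46, 17, 5, 50, 49]
sift down from index 4:
  45 vs smaller child 5 at index 10, swap → [32, 19, 14, 24, 5, 20, 10, 25, 46, 17, 45, 50, 49]
sift down from index 3: already satisfies heap property
sift down from index 2:
  14 vs smaller child 10 at index 6, swap → [32, 19, 10, 24, 5, 20, 14, 25, 46, 17, 45, 50, 49]
sift down from index 1:
  19 vs smaller child 5 at index 4, swap → [32, 5, 10, 24, 19, 20, 14, 25, 46, 17, 45, 50, 49]
  19 vs smaller child 17 at index 9, swap → [32, 5, 10, 24, 17, 20, 14, 25, 46, 19, 45, 50, 49]
sift down from index 0:
  32 vs smaller child 5 at index 1, swap → [5, 32, 10, 24, 17, 20, 14, 25, 46, 19, 45, 50, 49]
  32 vs smaller child 17 at index 4, swap → [5, 17, 10, 24, 32, 20, 14, 25, 46, 19, 45, 50, 49]
  32 vs smaller child 19 at index 9, swap → [5, 17, 10, 24, 19, 20, 14, 25, 46, 32, 45, 50, 49]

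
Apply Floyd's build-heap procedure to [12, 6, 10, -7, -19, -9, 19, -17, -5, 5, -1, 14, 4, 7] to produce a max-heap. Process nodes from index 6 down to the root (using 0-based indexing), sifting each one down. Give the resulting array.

[19, 6, 14, -5, 5, 12, 10, -17, -7, -19, -1, -9, 4, 7]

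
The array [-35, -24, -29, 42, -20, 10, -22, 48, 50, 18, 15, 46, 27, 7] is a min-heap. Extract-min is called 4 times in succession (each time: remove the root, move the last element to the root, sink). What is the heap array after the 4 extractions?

[-20, 15, 7, 42, 18, 10, 46, 48, 50, 27]

extract-min #1 returns -35:
  remove root -35; move last element 7 to root → [7, -24, -29, 42, -20, 10, -22, 48, 50, 18, 15, 46, 27]
  7 vs smaller child -29 at index 2, swap → [-29, -24, 7, 42, -20, 10, -22, 48, 50, 18, 15, 46, 27]
  7 vs smaller child -22 at index 6, swap → [-29, -24, -22, 42, -20, 10, 7, 48, 50, 18, 15, 46, 27]
extract-min #2 returns -29:
  remove root -29; move last element 27 to root → [27, -24, -22, 42, -20, 10, 7, 48, 50, 18, 15, 46]
  27 vs smaller child -24 at index 1, swap → [-24, 27, -22, 42, -20, 10, 7, 48, 50, 18, 15, 46]
  27 vs smaller child -20 at index 4, swap → [-24, -20, -22, 42, 27, 10, 7, 48, 50, 18, 15, 46]
  27 vs smaller child 15 at index 10, swap → [-24, -20, -22, 42, 15, 10, 7, 48, 50, 18, 27, 46]
extract-min #3 returns -24:
  remove root -24; move last element 46 to root → [46, -20, -22, 42, 15, 10, 7, 48, 50, 18, 27]
  46 vs smaller child -22 at index 2, swap → [-22, -20, 46, 42, 15, 10, 7, 48, 50, 18, 27]
  46 vs smaller child 7 at index 6, swap → [-22, -20, 7, 42, 15, 10, 46, 48, 50, 18, 27]
extract-min #4 returns -22:
  remove root -22; move last element 27 to root → [27, -20, 7, 42, 15, 10, 46, 48, 50, 18]
  27 vs smaller child -20 at index 1, swap → [-20, 27, 7, 42, 15, 10, 46, 48, 50, 18]
  27 vs smaller child 15 at index 4, swap → [-20, 15, 7, 42, 27, 10, 46, 48, 50, 18]
  27 vs only child 18 at index 9, swap → [-20, 15, 7, 42, 18, 10, 46, 48, 50, 27]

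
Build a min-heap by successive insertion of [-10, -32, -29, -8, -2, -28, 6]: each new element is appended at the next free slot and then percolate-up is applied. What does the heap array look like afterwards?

Insert -10:
  append -10 at index 0 → [-10] (no swap needed)
Insert -32:
  append -32 at index 1 → [-10, -32]
  -32 < parent -10 at index 0, swap → [-32, -10]
Insert -29:
  append -29 at index 2 → [-32, -10, -29] (no swap needed)
Insert -8:
  append -8 at index 3 → [-32, -10, -29, -8] (no swap needed)
Insert -2:
  append -2 at index 4 → [-32, -10, -29, -8, -2] (no swap needed)
Insert -28:
  append -28 at index 5 → [-32, -10, -29, -8, -2, -28] (no swap needed)
Insert 6:
  append 6 at index 6 → [-32, -10, -29, -8, -2, -28, 6] (no swap needed)

[-32, -10, -29, -8, -2, -28, 6]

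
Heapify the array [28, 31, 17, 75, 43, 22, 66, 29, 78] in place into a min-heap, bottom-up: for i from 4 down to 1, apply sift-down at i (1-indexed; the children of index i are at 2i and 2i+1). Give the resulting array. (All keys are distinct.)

sift down from index 4:
  75 vs smaller child 29 at index 8, swap → [28, 31, 17, 29, 43, 22, 66, 75, 78]
sift down from index 3: already satisfies heap property
sift down from index 2:
  31 vs smaller child 29 at index 4, swap → [28, 29, 17, 31, 43, 22, 66, 75, 78]
sift down from index 1:
  28 vs smaller child 17 at index 3, swap → [17, 29, 28, 31, 43, 22, 66, 75, 78]
  28 vs smaller child 22 at index 6, swap → [17, 29, 22, 31, 43, 28, 66, 75, 78]

[17, 29, 22, 31, 43, 28, 66, 75, 78]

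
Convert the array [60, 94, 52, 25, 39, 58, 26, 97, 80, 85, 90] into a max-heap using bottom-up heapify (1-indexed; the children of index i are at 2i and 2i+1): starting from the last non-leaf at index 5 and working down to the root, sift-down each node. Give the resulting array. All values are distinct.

sift down from index 5:
  39 vs larger child 90 at index 11, swap → [60, 94, 52, 25, 90, 58, 26, 97, 80, 85, 39]
sift down from index 4:
  25 vs larger child 97 at index 8, swap → [60, 94, 52, 97, 90, 58, 26, 25, 80, 85, 39]
sift down from index 3:
  52 vs larger child 58 at index 6, swap → [60, 94, 58, 97, 90, 52, 26, 25, 80, 85, 39]
sift down from index 2:
  94 vs larger child 97 at index 4, swap → [60, 97, 58, 94, 90, 52, 26, 25, 80, 85, 39]
sift down from index 1:
  60 vs larger child 97 at index 2, swap → [97, 60, 58, 94, 90, 52, 26, 25, 80, 85, 39]
  60 vs larger child 94 at index 4, swap → [97, 94, 58, 60, 90, 52, 26, 25, 80, 85, 39]
  60 vs larger child 80 at index 9, swap → [97, 94, 58, 80, 90, 52, 26, 25, 60, 85, 39]

[97, 94, 58, 80, 90, 52, 26, 25, 60, 85, 39]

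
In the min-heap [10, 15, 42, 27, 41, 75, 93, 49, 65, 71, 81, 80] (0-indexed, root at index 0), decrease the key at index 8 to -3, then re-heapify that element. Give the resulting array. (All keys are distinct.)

[-3, 10, 42, 15, 41, 75, 93, 49, 27, 71, 81, 80]

set index 8 from 65 to -3 → [10, 15, 42, 27, 41, 75, 93, 49, -3, 71, 81, 80]
-3 < parent 27 at index 3, swap → [10, 15, 42, -3, 41, 75, 93, 49, 27, 71, 81, 80]
-3 < parent 15 at index 1, swap → [10, -3, 42, 15, 41, 75, 93, 49, 27, 71, 81, 80]
-3 < parent 10 at index 0, swap → [-3, 10, 42, 15, 41, 75, 93, 49, 27, 71, 81, 80]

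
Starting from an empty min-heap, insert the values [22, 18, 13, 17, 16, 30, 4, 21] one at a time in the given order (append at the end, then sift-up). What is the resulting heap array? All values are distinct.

[4, 16, 13, 21, 17, 30, 18, 22]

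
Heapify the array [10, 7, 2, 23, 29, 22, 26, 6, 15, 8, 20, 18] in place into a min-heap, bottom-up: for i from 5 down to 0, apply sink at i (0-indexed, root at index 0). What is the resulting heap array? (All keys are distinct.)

[2, 6, 10, 7, 8, 18, 26, 23, 15, 29, 20, 22]

sift down from index 5:
  22 vs only child 18 at index 11, swap → [10, 7, 2, 23, 29, 18, 26, 6, 15, 8, 20, 22]
sift down from index 4:
  29 vs smaller child 8 at index 9, swap → [10, 7, 2, 23, 8, 18, 26, 6, 15, 29, 20, 22]
sift down from index 3:
  23 vs smaller child 6 at index 7, swap → [10, 7, 2, 6, 8, 18, 26, 23, 15, 29, 20, 22]
sift down from index 2: already satisfies heap property
sift down from index 1:
  7 vs smaller child 6 at index 3, swap → [10, 6, 2, 7, 8, 18, 26, 23, 15, 29, 20, 22]
sift down from index 0:
  10 vs smaller child 2 at index 2, swap → [2, 6, 10, 7, 8, 18, 26, 23, 15, 29, 20, 22]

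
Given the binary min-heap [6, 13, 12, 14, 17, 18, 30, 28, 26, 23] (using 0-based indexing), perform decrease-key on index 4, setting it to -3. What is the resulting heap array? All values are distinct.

[-3, 6, 12, 14, 13, 18, 30, 28, 26, 23]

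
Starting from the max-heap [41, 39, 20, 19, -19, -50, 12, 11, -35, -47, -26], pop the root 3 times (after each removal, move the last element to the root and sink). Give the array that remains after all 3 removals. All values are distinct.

extract-max #1 returns 41:
  remove root 41; move last element -26 to root → [-26, 39, 20, 19, -19, -50, 12, 11, -35, -47]
  -26 vs larger child 39 at index 1, swap → [39, -26, 20, 19, -19, -50, 12, 11, -35, -47]
  -26 vs larger child 19 at index 3, swap → [39, 19, 20, -26, -19, -50, 12, 11, -35, -47]
  -26 vs larger child 11 at index 7, swap → [39, 19, 20, 11, -19, -50, 12, -26, -35, -47]
extract-max #2 returns 39:
  remove root 39; move last element -47 to root → [-47, 19, 20, 11, -19, -50, 12, -26, -35]
  -47 vs larger child 20 at index 2, swap → [20, 19, -47, 11, -19, -50, 12, -26, -35]
  -47 vs larger child 12 at index 6, swap → [20, 19, 12, 11, -19, -50, -47, -26, -35]
extract-max #3 returns 20:
  remove root 20; move last element -35 to root → [-35, 19, 12, 11, -19, -50, -47, -26]
  -35 vs larger child 19 at index 1, swap → [19, -35, 12, 11, -19, -50, -47, -26]
  -35 vs larger child 11 at index 3, swap → [19, 11, 12, -35, -19, -50, -47, -26]
  -35 vs only child -26 at index 7, swap → [19, 11, 12, -26, -19, -50, -47, -35]

[19, 11, 12, -26, -19, -50, -47, -35]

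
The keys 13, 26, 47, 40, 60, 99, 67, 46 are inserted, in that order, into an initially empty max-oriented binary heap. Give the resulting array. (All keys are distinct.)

Insert 13:
  append 13 at index 0 → [13] (no swap needed)
Insert 26:
  append 26 at index 1 → [13, 26]
  26 > parent 13 at index 0, swap → [26, 13]
Insert 47:
  append 47 at index 2 → [26, 13, 47]
  47 > parent 26 at index 0, swap → [47, 13, 26]
Insert 40:
  append 40 at index 3 → [47, 13, 26, 40]
  40 > parent 13 at index 1, swap → [47, 40, 26, 13]
Insert 60:
  append 60 at index 4 → [47, 40, 26, 13, 60]
  60 > parent 40 at index 1, swap → [47, 60, 26, 13, 40]
  60 > parent 47 at index 0, swap → [60, 47, 26, 13, 40]
Insert 99:
  append 99 at index 5 → [60, 47, 26, 13, 40, 99]
  99 > parent 26 at index 2, swap → [60, 47, 99, 13, 40, 26]
  99 > parent 60 at index 0, swap → [99, 47, 60, 13, 40, 26]
Insert 67:
  append 67 at index 6 → [99, 47, 60, 13, 40, 26, 67]
  67 > parent 60 at index 2, swap → [99, 47, 67, 13, 40, 26, 60]
Insert 46:
  append 46 at index 7 → [99, 47, 67, 13, 40, 26, 60, 46]
  46 > parent 13 at index 3, swap → [99, 47, 67, 46, 40, 26, 60, 13]

[99, 47, 67, 46, 40, 26, 60, 13]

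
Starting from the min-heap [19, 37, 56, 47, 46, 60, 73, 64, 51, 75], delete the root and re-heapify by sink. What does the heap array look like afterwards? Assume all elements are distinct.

remove root 19; move last element 75 to root → [75, 37, 56, 47, 46, 60, 73, 64, 51]
75 vs smaller child 37 at index 1, swap → [37, 75, 56, 47, 46, 60, 73, 64, 51]
75 vs smaller child 46 at index 4, swap → [37, 46, 56, 47, 75, 60, 73, 64, 51]

[37, 46, 56, 47, 75, 60, 73, 64, 51]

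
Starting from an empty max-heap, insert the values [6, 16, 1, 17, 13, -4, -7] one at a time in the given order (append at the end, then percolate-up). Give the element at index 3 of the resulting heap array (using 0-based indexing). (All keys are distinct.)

6

Insert 6:
  append 6 at index 0 → [6] (no swap needed)
Insert 16:
  append 16 at index 1 → [6, 16]
  16 > parent 6 at index 0, swap → [16, 6]
Insert 1:
  append 1 at index 2 → [16, 6, 1] (no swap needed)
Insert 17:
  append 17 at index 3 → [16, 6, 1, 17]
  17 > parent 6 at index 1, swap → [16, 17, 1, 6]
  17 > parent 16 at index 0, swap → [17, 16, 1, 6]
Insert 13:
  append 13 at index 4 → [17, 16, 1, 6, 13] (no swap needed)
Insert -4:
  append -4 at index 5 → [17, 16, 1, 6, 13, -4] (no swap needed)
Insert -7:
  append -7 at index 6 → [17, 16, 1, 6, 13, -4, -7] (no swap needed)
resulting array: [17, 16, 1, 6, 13, -4, -7]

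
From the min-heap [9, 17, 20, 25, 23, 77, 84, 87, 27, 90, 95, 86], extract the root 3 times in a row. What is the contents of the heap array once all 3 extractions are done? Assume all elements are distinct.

[23, 25, 77, 27, 86, 95, 84, 87, 90]

extract-min #1 returns 9:
  remove root 9; move last element 86 to root → [86, 17, 20, 25, 23, 77, 84, 87, 27, 90, 95]
  86 vs smaller child 17 at index 1, swap → [17, 86, 20, 25, 23, 77, 84, 87, 27, 90, 95]
  86 vs smaller child 23 at index 4, swap → [17, 23, 20, 25, 86, 77, 84, 87, 27, 90, 95]
extract-min #2 returns 17:
  remove root 17; move last element 95 to root → [95, 23, 20, 25, 86, 77, 84, 87, 27, 90]
  95 vs smaller child 20 at index 2, swap → [20, 23, 95, 25, 86, 77, 84, 87, 27, 90]
  95 vs smaller child 77 at index 5, swap → [20, 23, 77, 25, 86, 95, 84, 87, 27, 90]
extract-min #3 returns 20:
  remove root 20; move last element 90 to root → [90, 23, 77, 25, 86, 95, 84, 87, 27]
  90 vs smaller child 23 at index 1, swap → [23, 90, 77, 25, 86, 95, 84, 87, 27]
  90 vs smaller child 25 at index 3, swap → [23, 25, 77, 90, 86, 95, 84, 87, 27]
  90 vs smaller child 27 at index 8, swap → [23, 25, 77, 27, 86, 95, 84, 87, 90]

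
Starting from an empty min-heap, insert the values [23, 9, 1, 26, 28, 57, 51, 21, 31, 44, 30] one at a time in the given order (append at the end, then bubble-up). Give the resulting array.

[1, 21, 9, 23, 28, 57, 51, 26, 31, 44, 30]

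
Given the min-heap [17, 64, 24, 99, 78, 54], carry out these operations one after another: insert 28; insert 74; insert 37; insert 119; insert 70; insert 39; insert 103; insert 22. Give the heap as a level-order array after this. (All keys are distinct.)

[17, 37, 22, 64, 70, 39, 24, 99, 74, 119, 78, 54, 103, 28]

insert 28:
  append 28 at index 6 → [17, 64, 24, 99, 78, 54, 28] (no swap needed)
insert 74:
  append 74 at index 7 → [17, 64, 24, 99, 78, 54, 28, 74]
  74 < parent 99 at index 3, swap → [17, 64, 24, 74, 78, 54, 28, 99]
insert 37:
  append 37 at index 8 → [17, 64, 24, 74, 78, 54, 28, 99, 37]
  37 < parent 74 at index 3, swap → [17, 64, 24, 37, 78, 54, 28, 99, 74]
  37 < parent 64 at index 1, swap → [17, 37, 24, 64, 78, 54, 28, 99, 74]
insert 119:
  append 119 at index 9 → [17, 37, 24, 64, 78, 54, 28, 99, 74, 119] (no swap needed)
insert 70:
  append 70 at index 10 → [17, 37, 24, 64, 78, 54, 28, 99, 74, 119, 70]
  70 < parent 78 at index 4, swap → [17, 37, 24, 64, 70, 54, 28, 99, 74, 119, 78]
insert 39:
  append 39 at index 11 → [17, 37, 24, 64, 70, 54, 28, 99, 74, 119, 78, 39]
  39 < parent 54 at index 5, swap → [17, 37, 24, 64, 70, 39, 28, 99, 74, 119, 78, 54]
insert 103:
  append 103 at index 12 → [17, 37, 24, 64, 70, 39, 28, 99, 74, 119, 78, 54, 103] (no swap needed)
insert 22:
  append 22 at index 13 → [17, 37, 24, 64, 70, 39, 28, 99, 74, 119, 78, 54, 103, 22]
  22 < parent 28 at index 6, swap → [17, 37, 24, 64, 70, 39, 22, 99, 74, 119, 78, 54, 103, 28]
  22 < parent 24 at index 2, swap → [17, 37, 22, 64, 70, 39, 24, 99, 74, 119, 78, 54, 103, 28]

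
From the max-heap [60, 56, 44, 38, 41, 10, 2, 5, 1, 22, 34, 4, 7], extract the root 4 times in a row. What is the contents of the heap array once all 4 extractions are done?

[38, 34, 10, 7, 22, 4, 2, 5, 1]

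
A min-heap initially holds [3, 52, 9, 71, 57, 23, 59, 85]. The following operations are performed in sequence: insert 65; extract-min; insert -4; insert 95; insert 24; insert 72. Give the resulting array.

[-4, 9, 23, 52, 24, 71, 59, 85, 65, 95, 57, 72]

insert 65:
  append 65 at index 8 → [3, 52, 9, 71, 57, 23, 59, 85, 65]
  65 < parent 71 at index 3, swap → [3, 52, 9, 65, 57, 23, 59, 85, 71]
extract-min → returns 3:
  remove root 3; move last element 71 to root → [71, 52, 9, 65, 57, 23, 59, 85]
  71 vs smaller child 9 at index 2, swap → [9, 52, 71, 65, 57, 23, 59, 85]
  71 vs smaller child 23 at index 5, swap → [9, 52, 23, 65, 57, 71, 59, 85]
insert -4:
  append -4 at index 8 → [9, 52, 23, 65, 57, 71, 59, 85, -4]
  -4 < parent 65 at index 3, swap → [9, 52, 23, -4, 57, 71, 59, 85, 65]
  -4 < parent 52 at index 1, swap → [9, -4, 23, 52, 57, 71, 59, 85, 65]
  -4 < parent 9 at index 0, swap → [-4, 9, 23, 52, 57, 71, 59, 85, 65]
insert 95:
  append 95 at index 9 → [-4, 9, 23, 52, 57, 71, 59, 85, 65, 95] (no swap needed)
insert 24:
  append 24 at index 10 → [-4, 9, 23, 52, 57, 71, 59, 85, 65, 95, 24]
  24 < parent 57 at index 4, swap → [-4, 9, 23, 52, 24, 71, 59, 85, 65, 95, 57]
insert 72:
  append 72 at index 11 → [-4, 9, 23, 52, 24, 71, 59, 85, 65, 95, 57, 72] (no swap needed)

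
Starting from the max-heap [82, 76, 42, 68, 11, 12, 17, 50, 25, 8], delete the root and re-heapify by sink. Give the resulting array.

remove root 82; move last element 8 to root → [8, 76, 42, 68, 11, 12, 17, 50, 25]
8 vs larger child 76 at index 1, swap → [76, 8, 42, 68, 11, 12, 17, 50, 25]
8 vs larger child 68 at index 3, swap → [76, 68, 42, 8, 11, 12, 17, 50, 25]
8 vs larger child 50 at index 7, swap → [76, 68, 42, 50, 11, 12, 17, 8, 25]

[76, 68, 42, 50, 11, 12, 17, 8, 25]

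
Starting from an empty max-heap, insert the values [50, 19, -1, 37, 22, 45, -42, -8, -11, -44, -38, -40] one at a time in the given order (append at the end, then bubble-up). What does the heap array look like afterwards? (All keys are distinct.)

[50, 37, 45, 19, 22, -1, -42, -8, -11, -44, -38, -40]

Insert 50:
  append 50 at index 0 → [50] (no swap needed)
Insert 19:
  append 19 at index 1 → [50, 19] (no swap needed)
Insert -1:
  append -1 at index 2 → [50, 19, -1] (no swap needed)
Insert 37:
  append 37 at index 3 → [50, 19, -1, 37]
  37 > parent 19 at index 1, swap → [50, 37, -1, 19]
Insert 22:
  append 22 at index 4 → [50, 37, -1, 19, 22] (no swap needed)
Insert 45:
  append 45 at index 5 → [50, 37, -1, 19, 22, 45]
  45 > parent -1 at index 2, swap → [50, 37, 45, 19, 22, -1]
Insert -42:
  append -42 at index 6 → [50, 37, 45, 19, 22, -1, -42] (no swap needed)
Insert -8:
  append -8 at index 7 → [50, 37, 45, 19, 22, -1, -42, -8] (no swap needed)
Insert -11:
  append -11 at index 8 → [50, 37, 45, 19, 22, -1, -42, -8, -11] (no swap needed)
Insert -44:
  append -44 at index 9 → [50, 37, 45, 19, 22, -1, -42, -8, -11, -44] (no swap needed)
Insert -38:
  append -38 at index 10 → [50, 37, 45, 19, 22, -1, -42, -8, -11, -44, -38] (no swap needed)
Insert -40:
  append -40 at index 11 → [50, 37, 45, 19, 22, -1, -42, -8, -11, -44, -38, -40] (no swap needed)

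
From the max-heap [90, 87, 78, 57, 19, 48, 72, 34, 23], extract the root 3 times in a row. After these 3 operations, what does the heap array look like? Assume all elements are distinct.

[72, 57, 48, 34, 19, 23]

extract-max #1 returns 90:
  remove root 90; move last element 23 to root → [23, 87, 78, 57, 19, 48, 72, 34]
  23 vs larger child 87 at index 1, swap → [87, 23, 78, 57, 19, 48, 72, 34]
  23 vs larger child 57 at index 3, swap → [87, 57, 78, 23, 19, 48, 72, 34]
  23 vs only child 34 at index 7, swap → [87, 57, 78, 34, 19, 48, 72, 23]
extract-max #2 returns 87:
  remove root 87; move last element 23 to root → [23, 57, 78, 34, 19, 48, 72]
  23 vs larger child 78 at index 2, swap → [78, 57, 23, 34, 19, 48, 72]
  23 vs larger child 72 at index 6, swap → [78, 57, 72, 34, 19, 48, 23]
extract-max #3 returns 78:
  remove root 78; move last element 23 to root → [23, 57, 72, 34, 19, 48]
  23 vs larger child 72 at index 2, swap → [72, 57, 23, 34, 19, 48]
  23 vs only child 48 at index 5, swap → [72, 57, 48, 34, 19, 23]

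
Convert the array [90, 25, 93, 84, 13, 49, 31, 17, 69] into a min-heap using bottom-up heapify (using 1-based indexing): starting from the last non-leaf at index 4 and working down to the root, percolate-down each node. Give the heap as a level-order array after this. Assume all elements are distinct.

sift down from index 4:
  84 vs smaller child 17 at index 8, swap → [90, 25, 93, 17, 13, 49, 31, 84, 69]
sift down from index 3:
  93 vs smaller child 31 at index 7, swap → [90, 25, 31, 17, 13, 49, 93, 84, 69]
sift down from index 2:
  25 vs smaller child 13 at index 5, swap → [90, 13, 31, 17, 25, 49, 93, 84, 69]
sift down from index 1:
  90 vs smaller child 13 at index 2, swap → [13, 90, 31, 17, 25, 49, 93, 84, 69]
  90 vs smaller child 17 at index 4, swap → [13, 17, 31, 90, 25, 49, 93, 84, 69]
  90 vs smaller child 69 at index 9, swap → [13, 17, 31, 69, 25, 49, 93, 84, 90]

[13, 17, 31, 69, 25, 49, 93, 84, 90]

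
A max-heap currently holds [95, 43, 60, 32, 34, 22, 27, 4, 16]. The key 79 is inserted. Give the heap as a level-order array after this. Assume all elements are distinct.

[95, 79, 60, 32, 43, 22, 27, 4, 16, 34]

append 79 at index 9 → [95, 43, 60, 32, 34, 22, 27, 4, 16, 79]
79 > parent 34 at index 4, swap → [95, 43, 60, 32, 79, 22, 27, 4, 16, 34]
79 > parent 43 at index 1, swap → [95, 79, 60, 32, 43, 22, 27, 4, 16, 34]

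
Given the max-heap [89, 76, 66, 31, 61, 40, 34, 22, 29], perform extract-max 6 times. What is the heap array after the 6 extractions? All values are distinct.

extract-max #1 returns 89:
  remove root 89; move last element 29 to root → [29, 76, 66, 31, 61, 40, 34, 22]
  29 vs larger child 76 at index 1, swap → [76, 29, 66, 31, 61, 40, 34, 22]
  29 vs larger child 61 at index 4, swap → [76, 61, 66, 31, 29, 40, 34, 22]
extract-max #2 returns 76:
  remove root 76; move last element 22 to root → [22, 61, 66, 31, 29, 40, 34]
  22 vs larger child 66 at index 2, swap → [66, 61, 22, 31, 29, 40, 34]
  22 vs larger child 40 at index 5, swap → [66, 61, 40, 31, 29, 22, 34]
extract-max #3 returns 66:
  remove root 66; move last element 34 to root → [34, 61, 40, 31, 29, 22]
  34 vs larger child 61 at index 1, swap → [61, 34, 40, 31, 29, 22]
extract-max #4 returns 61:
  remove root 61; move last element 22 to root → [22, 34, 40, 31, 29]
  22 vs larger child 40 at index 2, swap → [40, 34, 22, 31, 29]
extract-max #5 returns 40:
  remove root 40; move last element 29 to root → [29, 34, 22, 31]
  29 vs larger child 34 at index 1, swap → [34, 29, 22, 31]
  29 vs only child 31 at index 3, swap → [34, 31, 22, 29]
extract-max #6 returns 34:
  remove root 34; move last element 29 to root → [29, 31, 22]
  29 vs larger child 31 at index 1, swap → [31, 29, 22]

[31, 29, 22]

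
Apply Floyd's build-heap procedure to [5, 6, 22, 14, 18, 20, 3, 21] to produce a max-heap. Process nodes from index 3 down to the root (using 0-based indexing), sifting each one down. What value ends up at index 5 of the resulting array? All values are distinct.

sift down from index 3:
  14 vs only child 21 at index 7, swap → [5, 6, 22, 21, 18, 20, 3, 14]
sift down from index 2: already satisfies heap property
sift down from index 1:
  6 vs larger child 21 at index 3, swap → [5, 21, 22, 6, 18, 20, 3, 14]
  6 vs only child 14 at index 7, swap → [5, 21, 22, 14, 18, 20, 3, 6]
sift down from index 0:
  5 vs larger child 22 at index 2, swap → [22, 21, 5, 14, 18, 20, 3, 6]
  5 vs larger child 20 at index 5, swap → [22, 21, 20, 14, 18, 5, 3, 6]
resulting array: [22, 21, 20, 14, 18, 5, 3, 6]

5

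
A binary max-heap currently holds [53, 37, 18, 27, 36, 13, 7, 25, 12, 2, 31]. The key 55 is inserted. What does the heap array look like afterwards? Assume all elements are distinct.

append 55 at index 11 → [53, 37, 18, 27, 36, 13, 7, 25, 12, 2, 31, 55]
55 > parent 13 at index 5, swap → [53, 37, 18, 27, 36, 55, 7, 25, 12, 2, 31, 13]
55 > parent 18 at index 2, swap → [53, 37, 55, 27, 36, 18, 7, 25, 12, 2, 31, 13]
55 > parent 53 at index 0, swap → [55, 37, 53, 27, 36, 18, 7, 25, 12, 2, 31, 13]

[55, 37, 53, 27, 36, 18, 7, 25, 12, 2, 31, 13]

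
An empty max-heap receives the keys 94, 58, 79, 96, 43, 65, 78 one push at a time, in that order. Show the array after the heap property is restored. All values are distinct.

Insert 94:
  append 94 at index 0 → [94] (no swap needed)
Insert 58:
  append 58 at index 1 → [94, 58] (no swap needed)
Insert 79:
  append 79 at index 2 → [94, 58, 79] (no swap needed)
Insert 96:
  append 96 at index 3 → [94, 58, 79, 96]
  96 > parent 58 at index 1, swap → [94, 96, 79, 58]
  96 > parent 94 at index 0, swap → [96, 94, 79, 58]
Insert 43:
  append 43 at index 4 → [96, 94, 79, 58, 43] (no swap needed)
Insert 65:
  append 65 at index 5 → [96, 94, 79, 58, 43, 65] (no swap needed)
Insert 78:
  append 78 at index 6 → [96, 94, 79, 58, 43, 65, 78] (no swap needed)

[96, 94, 79, 58, 43, 65, 78]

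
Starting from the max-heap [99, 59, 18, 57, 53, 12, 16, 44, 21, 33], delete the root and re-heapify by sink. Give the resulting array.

[59, 57, 18, 44, 53, 12, 16, 33, 21]

remove root 99; move last element 33 to root → [33, 59, 18, 57, 53, 12, 16, 44, 21]
33 vs larger child 59 at index 1, swap → [59, 33, 18, 57, 53, 12, 16, 44, 21]
33 vs larger child 57 at index 3, swap → [59, 57, 18, 33, 53, 12, 16, 44, 21]
33 vs larger child 44 at index 7, swap → [59, 57, 18, 44, 53, 12, 16, 33, 21]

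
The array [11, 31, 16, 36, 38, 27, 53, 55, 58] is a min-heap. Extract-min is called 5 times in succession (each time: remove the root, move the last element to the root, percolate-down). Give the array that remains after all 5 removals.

[38, 55, 53, 58]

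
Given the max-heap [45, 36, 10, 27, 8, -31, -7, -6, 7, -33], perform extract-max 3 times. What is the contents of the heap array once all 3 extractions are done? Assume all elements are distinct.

[10, 8, -6, 7, -33, -31, -7]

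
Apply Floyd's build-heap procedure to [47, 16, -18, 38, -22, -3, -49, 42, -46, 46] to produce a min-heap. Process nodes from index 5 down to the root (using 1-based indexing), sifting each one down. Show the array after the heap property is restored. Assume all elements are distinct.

[-49, -46, -18, 16, -22, -3, 47, 42, 38, 46]

sift down from index 5: already satisfies heap property
sift down from index 4:
  38 vs smaller child -46 at index 9, swap → [47, 16, -18, -46, -22, -3, -49, 42, 38, 46]
sift down from index 3:
  -18 vs smaller child -49 at index 7, swap → [47, 16, -49, -46, -22, -3, -18, 42, 38, 46]
sift down from index 2:
  16 vs smaller child -46 at index 4, swap → [47, -46, -49, 16, -22, -3, -18, 42, 38, 46]
sift down from index 1:
  47 vs smaller child -49 at index 3, swap → [-49, -46, 47, 16, -22, -3, -18, 42, 38, 46]
  47 vs smaller child -18 at index 7, swap → [-49, -46, -18, 16, -22, -3, 47, 42, 38, 46]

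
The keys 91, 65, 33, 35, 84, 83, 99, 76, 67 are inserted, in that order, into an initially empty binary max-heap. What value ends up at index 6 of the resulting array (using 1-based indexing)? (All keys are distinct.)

Insert 91:
  append 91 at index 1 → [91] (no swap needed)
Insert 65:
  append 65 at index 2 → [91, 65] (no swap needed)
Insert 33:
  append 33 at index 3 → [91, 65, 33] (no swap needed)
Insert 35:
  append 35 at index 4 → [91, 65, 33, 35] (no swap needed)
Insert 84:
  append 84 at index 5 → [91, 65, 33, 35, 84]
  84 > parent 65 at index 2, swap → [91, 84, 33, 35, 65]
Insert 83:
  append 83 at index 6 → [91, 84, 33, 35, 65, 83]
  83 > parent 33 at index 3, swap → [91, 84, 83, 35, 65, 33]
Insert 99:
  append 99 at index 7 → [91, 84, 83, 35, 65, 33, 99]
  99 > parent 83 at index 3, swap → [91, 84, 99, 35, 65, 33, 83]
  99 > parent 91 at index 1, swap → [99, 84, 91, 35, 65, 33, 83]
Insert 76:
  append 76 at index 8 → [99, 84, 91, 35, 65, 33, 83, 76]
  76 > parent 35 at index 4, swap → [99, 84, 91, 76, 65, 33, 83, 35]
Insert 67:
  append 67 at index 9 → [99, 84, 91, 76, 65, 33, 83, 35, 67] (no swap needed)
resulting array: [99, 84, 91, 76, 65, 33, 83, 35, 67]

33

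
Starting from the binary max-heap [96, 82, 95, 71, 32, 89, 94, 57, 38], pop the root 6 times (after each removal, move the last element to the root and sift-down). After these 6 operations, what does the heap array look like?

[57, 38, 32]

extract-max #1 returns 96:
  remove root 96; move last element 38 to root → [38, 82, 95, 71, 32, 89, 94, 57]
  38 vs larger child 95 at index 2, swap → [95, 82, 38, 71, 32, 89, 94, 57]
  38 vs larger child 94 at index 6, swap → [95, 82, 94, 71, 32, 89, 38, 57]
extract-max #2 returns 95:
  remove root 95; move last element 57 to root → [57, 82, 94, 71, 32, 89, 38]
  57 vs larger child 94 at index 2, swap → [94, 82, 57, 71, 32, 89, 38]
  57 vs larger child 89 at index 5, swap → [94, 82, 89, 71, 32, 57, 38]
extract-max #3 returns 94:
  remove root 94; move last element 38 to root → [38, 82, 89, 71, 32, 57]
  38 vs larger child 89 at index 2, swap → [89, 82, 38, 71, 32, 57]
  38 vs only child 57 at index 5, swap → [89, 82, 57, 71, 32, 38]
extract-max #4 returns 89:
  remove root 89; move last element 38 to root → [38, 82, 57, 71, 32]
  38 vs larger child 82 at index 1, swap → [82, 38, 57, 71, 32]
  38 vs larger child 71 at index 3, swap → [82, 71, 57, 38, 32]
extract-max #5 returns 82:
  remove root 82; move last element 32 to root → [32, 71, 57, 38]
  32 vs larger child 71 at index 1, swap → [71, 32, 57, 38]
  32 vs only child 38 at index 3, swap → [71, 38, 57, 32]
extract-max #6 returns 71:
  remove root 71; move last element 32 to root → [32, 38, 57]
  32 vs larger child 57 at index 2, swap → [57, 38, 32]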